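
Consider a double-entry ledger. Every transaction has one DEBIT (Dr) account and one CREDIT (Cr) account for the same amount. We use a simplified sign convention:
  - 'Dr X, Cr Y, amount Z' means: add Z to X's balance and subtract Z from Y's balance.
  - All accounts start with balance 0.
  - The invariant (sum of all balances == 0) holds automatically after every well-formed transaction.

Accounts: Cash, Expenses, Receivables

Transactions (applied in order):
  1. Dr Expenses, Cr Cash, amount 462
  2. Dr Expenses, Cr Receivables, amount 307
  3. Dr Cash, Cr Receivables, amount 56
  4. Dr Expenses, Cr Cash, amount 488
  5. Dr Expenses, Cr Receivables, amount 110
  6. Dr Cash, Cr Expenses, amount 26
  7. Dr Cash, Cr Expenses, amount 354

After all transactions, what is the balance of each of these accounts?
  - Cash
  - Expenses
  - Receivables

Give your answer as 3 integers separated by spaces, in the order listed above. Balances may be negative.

Answer: -514 987 -473

Derivation:
After txn 1 (Dr Expenses, Cr Cash, amount 462): Cash=-462 Expenses=462
After txn 2 (Dr Expenses, Cr Receivables, amount 307): Cash=-462 Expenses=769 Receivables=-307
After txn 3 (Dr Cash, Cr Receivables, amount 56): Cash=-406 Expenses=769 Receivables=-363
After txn 4 (Dr Expenses, Cr Cash, amount 488): Cash=-894 Expenses=1257 Receivables=-363
After txn 5 (Dr Expenses, Cr Receivables, amount 110): Cash=-894 Expenses=1367 Receivables=-473
After txn 6 (Dr Cash, Cr Expenses, amount 26): Cash=-868 Expenses=1341 Receivables=-473
After txn 7 (Dr Cash, Cr Expenses, amount 354): Cash=-514 Expenses=987 Receivables=-473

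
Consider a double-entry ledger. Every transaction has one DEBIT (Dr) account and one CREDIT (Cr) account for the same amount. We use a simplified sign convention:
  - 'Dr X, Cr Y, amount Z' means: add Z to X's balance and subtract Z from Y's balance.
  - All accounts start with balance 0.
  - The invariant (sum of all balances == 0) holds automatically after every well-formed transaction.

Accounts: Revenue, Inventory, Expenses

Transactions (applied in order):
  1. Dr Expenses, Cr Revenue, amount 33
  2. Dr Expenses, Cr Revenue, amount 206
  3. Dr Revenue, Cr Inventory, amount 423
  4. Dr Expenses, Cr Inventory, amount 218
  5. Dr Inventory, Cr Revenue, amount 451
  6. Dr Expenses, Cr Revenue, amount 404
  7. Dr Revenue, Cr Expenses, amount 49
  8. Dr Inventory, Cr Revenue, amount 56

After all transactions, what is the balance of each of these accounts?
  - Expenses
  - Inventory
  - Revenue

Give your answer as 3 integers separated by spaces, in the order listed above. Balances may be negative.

After txn 1 (Dr Expenses, Cr Revenue, amount 33): Expenses=33 Revenue=-33
After txn 2 (Dr Expenses, Cr Revenue, amount 206): Expenses=239 Revenue=-239
After txn 3 (Dr Revenue, Cr Inventory, amount 423): Expenses=239 Inventory=-423 Revenue=184
After txn 4 (Dr Expenses, Cr Inventory, amount 218): Expenses=457 Inventory=-641 Revenue=184
After txn 5 (Dr Inventory, Cr Revenue, amount 451): Expenses=457 Inventory=-190 Revenue=-267
After txn 6 (Dr Expenses, Cr Revenue, amount 404): Expenses=861 Inventory=-190 Revenue=-671
After txn 7 (Dr Revenue, Cr Expenses, amount 49): Expenses=812 Inventory=-190 Revenue=-622
After txn 8 (Dr Inventory, Cr Revenue, amount 56): Expenses=812 Inventory=-134 Revenue=-678

Answer: 812 -134 -678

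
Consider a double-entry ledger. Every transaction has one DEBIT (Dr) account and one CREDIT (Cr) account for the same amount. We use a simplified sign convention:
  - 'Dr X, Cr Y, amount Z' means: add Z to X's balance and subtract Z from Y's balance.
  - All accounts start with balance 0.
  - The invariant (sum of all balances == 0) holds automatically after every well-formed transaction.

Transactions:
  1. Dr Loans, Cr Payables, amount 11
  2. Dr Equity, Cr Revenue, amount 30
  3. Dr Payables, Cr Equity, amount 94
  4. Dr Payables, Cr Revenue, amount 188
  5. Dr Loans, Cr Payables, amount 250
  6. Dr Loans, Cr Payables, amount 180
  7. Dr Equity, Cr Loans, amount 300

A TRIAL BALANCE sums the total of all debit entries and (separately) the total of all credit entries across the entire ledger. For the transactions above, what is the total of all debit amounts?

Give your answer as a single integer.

Txn 1: debit+=11
Txn 2: debit+=30
Txn 3: debit+=94
Txn 4: debit+=188
Txn 5: debit+=250
Txn 6: debit+=180
Txn 7: debit+=300
Total debits = 1053

Answer: 1053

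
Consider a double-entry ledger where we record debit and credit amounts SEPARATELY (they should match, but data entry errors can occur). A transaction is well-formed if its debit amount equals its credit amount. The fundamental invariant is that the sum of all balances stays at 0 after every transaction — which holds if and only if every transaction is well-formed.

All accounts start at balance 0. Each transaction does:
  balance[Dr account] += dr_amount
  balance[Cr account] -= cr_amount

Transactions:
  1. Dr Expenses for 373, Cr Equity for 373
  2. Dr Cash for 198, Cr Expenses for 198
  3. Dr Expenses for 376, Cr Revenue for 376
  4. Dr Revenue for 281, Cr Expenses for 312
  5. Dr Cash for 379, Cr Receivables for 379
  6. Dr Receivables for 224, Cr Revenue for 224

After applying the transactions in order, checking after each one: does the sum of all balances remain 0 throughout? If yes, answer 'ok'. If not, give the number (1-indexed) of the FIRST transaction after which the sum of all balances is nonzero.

Answer: 4

Derivation:
After txn 1: dr=373 cr=373 sum_balances=0
After txn 2: dr=198 cr=198 sum_balances=0
After txn 3: dr=376 cr=376 sum_balances=0
After txn 4: dr=281 cr=312 sum_balances=-31
After txn 5: dr=379 cr=379 sum_balances=-31
After txn 6: dr=224 cr=224 sum_balances=-31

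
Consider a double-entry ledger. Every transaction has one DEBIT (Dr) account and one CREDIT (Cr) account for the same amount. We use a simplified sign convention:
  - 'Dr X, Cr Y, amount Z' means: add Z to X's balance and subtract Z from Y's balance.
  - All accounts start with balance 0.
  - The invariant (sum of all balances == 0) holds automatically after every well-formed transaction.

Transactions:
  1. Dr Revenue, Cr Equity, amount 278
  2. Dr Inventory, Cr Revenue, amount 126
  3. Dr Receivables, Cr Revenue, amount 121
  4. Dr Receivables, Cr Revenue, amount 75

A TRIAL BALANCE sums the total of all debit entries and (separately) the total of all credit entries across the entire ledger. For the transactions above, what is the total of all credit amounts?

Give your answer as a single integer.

Answer: 600

Derivation:
Txn 1: credit+=278
Txn 2: credit+=126
Txn 3: credit+=121
Txn 4: credit+=75
Total credits = 600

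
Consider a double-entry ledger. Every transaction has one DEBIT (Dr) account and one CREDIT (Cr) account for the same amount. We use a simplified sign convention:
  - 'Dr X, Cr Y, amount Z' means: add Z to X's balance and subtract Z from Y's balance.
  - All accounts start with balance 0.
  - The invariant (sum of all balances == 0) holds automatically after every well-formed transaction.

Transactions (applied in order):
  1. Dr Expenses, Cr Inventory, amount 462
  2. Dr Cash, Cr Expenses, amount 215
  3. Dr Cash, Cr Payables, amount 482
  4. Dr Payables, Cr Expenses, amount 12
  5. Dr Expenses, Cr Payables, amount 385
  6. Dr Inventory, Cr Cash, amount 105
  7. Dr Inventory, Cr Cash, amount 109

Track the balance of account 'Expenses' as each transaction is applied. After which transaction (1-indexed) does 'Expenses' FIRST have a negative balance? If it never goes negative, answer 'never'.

Answer: never

Derivation:
After txn 1: Expenses=462
After txn 2: Expenses=247
After txn 3: Expenses=247
After txn 4: Expenses=235
After txn 5: Expenses=620
After txn 6: Expenses=620
After txn 7: Expenses=620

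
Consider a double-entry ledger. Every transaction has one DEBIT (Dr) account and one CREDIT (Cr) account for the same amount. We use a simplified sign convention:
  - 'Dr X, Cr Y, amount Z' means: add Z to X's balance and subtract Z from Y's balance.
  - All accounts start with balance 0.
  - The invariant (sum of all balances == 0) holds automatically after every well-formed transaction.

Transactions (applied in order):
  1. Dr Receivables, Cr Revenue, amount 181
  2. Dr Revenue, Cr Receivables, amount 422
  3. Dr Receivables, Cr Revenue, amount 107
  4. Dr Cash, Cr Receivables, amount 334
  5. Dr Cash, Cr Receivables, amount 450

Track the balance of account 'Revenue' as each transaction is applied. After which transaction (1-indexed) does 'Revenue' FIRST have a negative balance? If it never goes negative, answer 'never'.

Answer: 1

Derivation:
After txn 1: Revenue=-181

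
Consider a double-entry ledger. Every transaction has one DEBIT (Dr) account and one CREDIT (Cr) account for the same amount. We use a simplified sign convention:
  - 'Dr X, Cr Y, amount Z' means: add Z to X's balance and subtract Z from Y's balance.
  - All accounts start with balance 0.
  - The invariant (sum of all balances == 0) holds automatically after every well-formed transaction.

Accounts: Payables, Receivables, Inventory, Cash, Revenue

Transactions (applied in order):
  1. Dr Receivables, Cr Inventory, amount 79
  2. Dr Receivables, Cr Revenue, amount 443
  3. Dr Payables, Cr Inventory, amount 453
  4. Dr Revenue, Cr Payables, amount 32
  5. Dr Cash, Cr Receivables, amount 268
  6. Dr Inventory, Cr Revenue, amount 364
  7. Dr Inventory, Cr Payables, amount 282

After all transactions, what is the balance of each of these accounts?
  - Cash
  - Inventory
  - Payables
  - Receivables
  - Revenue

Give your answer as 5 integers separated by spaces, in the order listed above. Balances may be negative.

Answer: 268 114 139 254 -775

Derivation:
After txn 1 (Dr Receivables, Cr Inventory, amount 79): Inventory=-79 Receivables=79
After txn 2 (Dr Receivables, Cr Revenue, amount 443): Inventory=-79 Receivables=522 Revenue=-443
After txn 3 (Dr Payables, Cr Inventory, amount 453): Inventory=-532 Payables=453 Receivables=522 Revenue=-443
After txn 4 (Dr Revenue, Cr Payables, amount 32): Inventory=-532 Payables=421 Receivables=522 Revenue=-411
After txn 5 (Dr Cash, Cr Receivables, amount 268): Cash=268 Inventory=-532 Payables=421 Receivables=254 Revenue=-411
After txn 6 (Dr Inventory, Cr Revenue, amount 364): Cash=268 Inventory=-168 Payables=421 Receivables=254 Revenue=-775
After txn 7 (Dr Inventory, Cr Payables, amount 282): Cash=268 Inventory=114 Payables=139 Receivables=254 Revenue=-775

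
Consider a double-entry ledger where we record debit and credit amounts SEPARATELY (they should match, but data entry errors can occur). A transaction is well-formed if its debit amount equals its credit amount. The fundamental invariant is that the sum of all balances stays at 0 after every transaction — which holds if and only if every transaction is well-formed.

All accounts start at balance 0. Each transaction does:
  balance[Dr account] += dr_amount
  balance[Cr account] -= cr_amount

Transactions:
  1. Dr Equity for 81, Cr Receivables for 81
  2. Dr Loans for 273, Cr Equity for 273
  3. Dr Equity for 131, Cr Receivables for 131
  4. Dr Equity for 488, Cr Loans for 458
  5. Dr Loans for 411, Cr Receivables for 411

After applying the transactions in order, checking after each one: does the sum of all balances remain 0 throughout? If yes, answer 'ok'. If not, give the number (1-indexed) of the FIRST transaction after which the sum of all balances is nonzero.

After txn 1: dr=81 cr=81 sum_balances=0
After txn 2: dr=273 cr=273 sum_balances=0
After txn 3: dr=131 cr=131 sum_balances=0
After txn 4: dr=488 cr=458 sum_balances=30
After txn 5: dr=411 cr=411 sum_balances=30

Answer: 4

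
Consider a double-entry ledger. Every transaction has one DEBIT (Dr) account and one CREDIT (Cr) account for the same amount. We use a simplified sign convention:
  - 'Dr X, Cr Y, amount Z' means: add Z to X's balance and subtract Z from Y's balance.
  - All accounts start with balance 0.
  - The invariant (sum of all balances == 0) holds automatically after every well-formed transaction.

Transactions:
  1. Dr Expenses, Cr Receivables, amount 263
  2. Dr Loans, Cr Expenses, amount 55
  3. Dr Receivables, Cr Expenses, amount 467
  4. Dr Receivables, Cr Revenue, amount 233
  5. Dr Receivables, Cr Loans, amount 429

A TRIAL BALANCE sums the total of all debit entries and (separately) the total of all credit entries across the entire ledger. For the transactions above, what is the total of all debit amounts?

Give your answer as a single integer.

Txn 1: debit+=263
Txn 2: debit+=55
Txn 3: debit+=467
Txn 4: debit+=233
Txn 5: debit+=429
Total debits = 1447

Answer: 1447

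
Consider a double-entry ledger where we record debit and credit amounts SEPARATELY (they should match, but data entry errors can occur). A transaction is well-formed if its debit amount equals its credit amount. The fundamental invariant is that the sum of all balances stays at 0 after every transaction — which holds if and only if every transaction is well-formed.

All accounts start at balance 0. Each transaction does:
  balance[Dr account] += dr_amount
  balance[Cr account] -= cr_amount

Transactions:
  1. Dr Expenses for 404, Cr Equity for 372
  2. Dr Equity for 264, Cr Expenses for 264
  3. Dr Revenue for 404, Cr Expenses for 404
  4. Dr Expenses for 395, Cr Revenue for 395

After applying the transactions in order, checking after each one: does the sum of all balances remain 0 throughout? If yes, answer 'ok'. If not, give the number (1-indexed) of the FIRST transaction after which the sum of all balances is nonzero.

After txn 1: dr=404 cr=372 sum_balances=32
After txn 2: dr=264 cr=264 sum_balances=32
After txn 3: dr=404 cr=404 sum_balances=32
After txn 4: dr=395 cr=395 sum_balances=32

Answer: 1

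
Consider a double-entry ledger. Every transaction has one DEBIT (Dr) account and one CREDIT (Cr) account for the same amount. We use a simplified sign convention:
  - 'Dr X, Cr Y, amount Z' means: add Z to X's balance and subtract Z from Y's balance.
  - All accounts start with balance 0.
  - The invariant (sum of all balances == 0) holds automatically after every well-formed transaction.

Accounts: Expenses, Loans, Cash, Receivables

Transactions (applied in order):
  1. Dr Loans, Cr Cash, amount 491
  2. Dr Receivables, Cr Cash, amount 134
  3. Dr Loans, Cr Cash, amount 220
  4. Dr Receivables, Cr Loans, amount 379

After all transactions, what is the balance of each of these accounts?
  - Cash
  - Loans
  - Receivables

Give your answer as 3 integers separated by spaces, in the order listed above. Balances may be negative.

Answer: -845 332 513

Derivation:
After txn 1 (Dr Loans, Cr Cash, amount 491): Cash=-491 Loans=491
After txn 2 (Dr Receivables, Cr Cash, amount 134): Cash=-625 Loans=491 Receivables=134
After txn 3 (Dr Loans, Cr Cash, amount 220): Cash=-845 Loans=711 Receivables=134
After txn 4 (Dr Receivables, Cr Loans, amount 379): Cash=-845 Loans=332 Receivables=513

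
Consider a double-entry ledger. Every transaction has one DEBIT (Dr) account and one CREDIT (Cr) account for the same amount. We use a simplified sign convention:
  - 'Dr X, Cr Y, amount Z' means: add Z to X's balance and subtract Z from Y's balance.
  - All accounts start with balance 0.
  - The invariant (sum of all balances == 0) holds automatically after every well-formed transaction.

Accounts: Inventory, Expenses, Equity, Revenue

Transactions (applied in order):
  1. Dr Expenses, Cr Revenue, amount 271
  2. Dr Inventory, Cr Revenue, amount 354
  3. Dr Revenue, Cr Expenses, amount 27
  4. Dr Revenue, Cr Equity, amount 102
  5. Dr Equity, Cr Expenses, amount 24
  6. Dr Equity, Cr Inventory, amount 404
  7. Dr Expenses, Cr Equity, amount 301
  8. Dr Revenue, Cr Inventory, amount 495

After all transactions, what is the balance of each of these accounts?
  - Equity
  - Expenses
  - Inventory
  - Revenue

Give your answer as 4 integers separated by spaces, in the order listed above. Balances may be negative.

After txn 1 (Dr Expenses, Cr Revenue, amount 271): Expenses=271 Revenue=-271
After txn 2 (Dr Inventory, Cr Revenue, amount 354): Expenses=271 Inventory=354 Revenue=-625
After txn 3 (Dr Revenue, Cr Expenses, amount 27): Expenses=244 Inventory=354 Revenue=-598
After txn 4 (Dr Revenue, Cr Equity, amount 102): Equity=-102 Expenses=244 Inventory=354 Revenue=-496
After txn 5 (Dr Equity, Cr Expenses, amount 24): Equity=-78 Expenses=220 Inventory=354 Revenue=-496
After txn 6 (Dr Equity, Cr Inventory, amount 404): Equity=326 Expenses=220 Inventory=-50 Revenue=-496
After txn 7 (Dr Expenses, Cr Equity, amount 301): Equity=25 Expenses=521 Inventory=-50 Revenue=-496
After txn 8 (Dr Revenue, Cr Inventory, amount 495): Equity=25 Expenses=521 Inventory=-545 Revenue=-1

Answer: 25 521 -545 -1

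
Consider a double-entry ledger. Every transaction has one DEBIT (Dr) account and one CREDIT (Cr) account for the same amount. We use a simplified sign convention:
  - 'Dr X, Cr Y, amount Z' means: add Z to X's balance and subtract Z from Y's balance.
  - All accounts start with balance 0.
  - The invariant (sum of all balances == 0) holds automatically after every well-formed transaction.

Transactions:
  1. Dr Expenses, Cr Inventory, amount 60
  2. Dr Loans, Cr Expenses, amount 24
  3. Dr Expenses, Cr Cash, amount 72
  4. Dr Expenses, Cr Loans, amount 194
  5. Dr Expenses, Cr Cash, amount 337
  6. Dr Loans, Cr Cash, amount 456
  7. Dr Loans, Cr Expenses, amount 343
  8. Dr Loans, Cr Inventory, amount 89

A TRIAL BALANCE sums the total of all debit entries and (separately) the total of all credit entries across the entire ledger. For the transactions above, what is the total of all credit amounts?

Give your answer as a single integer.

Txn 1: credit+=60
Txn 2: credit+=24
Txn 3: credit+=72
Txn 4: credit+=194
Txn 5: credit+=337
Txn 6: credit+=456
Txn 7: credit+=343
Txn 8: credit+=89
Total credits = 1575

Answer: 1575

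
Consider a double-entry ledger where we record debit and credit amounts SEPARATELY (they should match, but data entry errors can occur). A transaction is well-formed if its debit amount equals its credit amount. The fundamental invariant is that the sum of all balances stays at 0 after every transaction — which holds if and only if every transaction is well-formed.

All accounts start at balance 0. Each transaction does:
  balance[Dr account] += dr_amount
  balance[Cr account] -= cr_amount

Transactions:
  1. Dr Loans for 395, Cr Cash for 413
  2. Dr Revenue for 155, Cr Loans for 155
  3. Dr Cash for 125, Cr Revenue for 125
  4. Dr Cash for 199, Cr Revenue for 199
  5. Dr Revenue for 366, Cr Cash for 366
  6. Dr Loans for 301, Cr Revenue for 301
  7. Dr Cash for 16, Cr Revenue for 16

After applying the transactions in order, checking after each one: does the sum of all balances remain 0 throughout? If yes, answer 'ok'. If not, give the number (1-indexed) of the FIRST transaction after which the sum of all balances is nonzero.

Answer: 1

Derivation:
After txn 1: dr=395 cr=413 sum_balances=-18
After txn 2: dr=155 cr=155 sum_balances=-18
After txn 3: dr=125 cr=125 sum_balances=-18
After txn 4: dr=199 cr=199 sum_balances=-18
After txn 5: dr=366 cr=366 sum_balances=-18
After txn 6: dr=301 cr=301 sum_balances=-18
After txn 7: dr=16 cr=16 sum_balances=-18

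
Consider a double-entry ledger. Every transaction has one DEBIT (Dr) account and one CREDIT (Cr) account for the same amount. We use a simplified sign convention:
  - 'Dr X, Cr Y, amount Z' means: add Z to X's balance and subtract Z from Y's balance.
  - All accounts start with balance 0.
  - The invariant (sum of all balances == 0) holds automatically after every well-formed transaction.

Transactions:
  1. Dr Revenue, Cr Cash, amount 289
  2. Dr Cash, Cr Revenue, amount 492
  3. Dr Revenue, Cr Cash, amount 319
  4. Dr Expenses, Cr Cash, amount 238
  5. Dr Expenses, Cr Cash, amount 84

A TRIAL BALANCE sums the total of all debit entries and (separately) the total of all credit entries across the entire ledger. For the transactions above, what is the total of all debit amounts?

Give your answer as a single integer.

Answer: 1422

Derivation:
Txn 1: debit+=289
Txn 2: debit+=492
Txn 3: debit+=319
Txn 4: debit+=238
Txn 5: debit+=84
Total debits = 1422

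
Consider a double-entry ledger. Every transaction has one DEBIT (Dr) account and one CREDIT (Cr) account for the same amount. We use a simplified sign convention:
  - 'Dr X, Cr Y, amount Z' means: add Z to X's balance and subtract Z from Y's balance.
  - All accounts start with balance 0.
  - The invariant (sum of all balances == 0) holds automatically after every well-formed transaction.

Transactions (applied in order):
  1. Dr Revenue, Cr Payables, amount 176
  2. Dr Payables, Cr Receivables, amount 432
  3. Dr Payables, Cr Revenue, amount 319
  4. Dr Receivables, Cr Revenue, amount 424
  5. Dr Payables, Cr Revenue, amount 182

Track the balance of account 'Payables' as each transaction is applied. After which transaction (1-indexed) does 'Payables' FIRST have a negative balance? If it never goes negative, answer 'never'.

Answer: 1

Derivation:
After txn 1: Payables=-176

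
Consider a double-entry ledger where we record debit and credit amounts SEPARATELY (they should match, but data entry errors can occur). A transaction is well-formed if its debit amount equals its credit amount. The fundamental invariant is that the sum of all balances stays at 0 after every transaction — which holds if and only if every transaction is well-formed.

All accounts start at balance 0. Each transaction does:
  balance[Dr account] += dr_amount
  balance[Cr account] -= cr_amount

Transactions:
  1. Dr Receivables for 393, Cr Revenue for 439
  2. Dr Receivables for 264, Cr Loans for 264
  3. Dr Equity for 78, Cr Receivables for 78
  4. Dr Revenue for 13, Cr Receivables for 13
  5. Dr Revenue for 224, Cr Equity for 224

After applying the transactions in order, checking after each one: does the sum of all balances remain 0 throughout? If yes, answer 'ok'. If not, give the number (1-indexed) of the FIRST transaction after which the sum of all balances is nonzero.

After txn 1: dr=393 cr=439 sum_balances=-46
After txn 2: dr=264 cr=264 sum_balances=-46
After txn 3: dr=78 cr=78 sum_balances=-46
After txn 4: dr=13 cr=13 sum_balances=-46
After txn 5: dr=224 cr=224 sum_balances=-46

Answer: 1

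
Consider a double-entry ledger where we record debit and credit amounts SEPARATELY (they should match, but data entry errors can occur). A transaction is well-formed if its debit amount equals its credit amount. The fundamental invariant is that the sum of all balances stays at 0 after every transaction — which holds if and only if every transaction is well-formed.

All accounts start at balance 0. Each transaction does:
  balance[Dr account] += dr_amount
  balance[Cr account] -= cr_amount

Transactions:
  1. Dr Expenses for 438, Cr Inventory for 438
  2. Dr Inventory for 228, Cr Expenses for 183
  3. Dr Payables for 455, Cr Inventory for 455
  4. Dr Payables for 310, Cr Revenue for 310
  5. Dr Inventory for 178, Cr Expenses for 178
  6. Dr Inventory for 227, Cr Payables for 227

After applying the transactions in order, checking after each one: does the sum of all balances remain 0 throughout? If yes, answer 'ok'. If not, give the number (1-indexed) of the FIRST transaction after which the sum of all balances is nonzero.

Answer: 2

Derivation:
After txn 1: dr=438 cr=438 sum_balances=0
After txn 2: dr=228 cr=183 sum_balances=45
After txn 3: dr=455 cr=455 sum_balances=45
After txn 4: dr=310 cr=310 sum_balances=45
After txn 5: dr=178 cr=178 sum_balances=45
After txn 6: dr=227 cr=227 sum_balances=45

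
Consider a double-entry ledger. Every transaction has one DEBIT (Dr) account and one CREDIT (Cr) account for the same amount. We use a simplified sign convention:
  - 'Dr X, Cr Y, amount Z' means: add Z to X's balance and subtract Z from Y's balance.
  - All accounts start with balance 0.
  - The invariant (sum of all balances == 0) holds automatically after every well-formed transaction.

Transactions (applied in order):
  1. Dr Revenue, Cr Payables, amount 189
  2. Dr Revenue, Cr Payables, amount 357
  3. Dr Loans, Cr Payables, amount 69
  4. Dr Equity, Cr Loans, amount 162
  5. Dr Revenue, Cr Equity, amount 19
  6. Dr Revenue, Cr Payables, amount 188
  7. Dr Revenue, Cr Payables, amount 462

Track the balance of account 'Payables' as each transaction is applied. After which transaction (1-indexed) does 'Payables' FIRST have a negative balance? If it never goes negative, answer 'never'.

Answer: 1

Derivation:
After txn 1: Payables=-189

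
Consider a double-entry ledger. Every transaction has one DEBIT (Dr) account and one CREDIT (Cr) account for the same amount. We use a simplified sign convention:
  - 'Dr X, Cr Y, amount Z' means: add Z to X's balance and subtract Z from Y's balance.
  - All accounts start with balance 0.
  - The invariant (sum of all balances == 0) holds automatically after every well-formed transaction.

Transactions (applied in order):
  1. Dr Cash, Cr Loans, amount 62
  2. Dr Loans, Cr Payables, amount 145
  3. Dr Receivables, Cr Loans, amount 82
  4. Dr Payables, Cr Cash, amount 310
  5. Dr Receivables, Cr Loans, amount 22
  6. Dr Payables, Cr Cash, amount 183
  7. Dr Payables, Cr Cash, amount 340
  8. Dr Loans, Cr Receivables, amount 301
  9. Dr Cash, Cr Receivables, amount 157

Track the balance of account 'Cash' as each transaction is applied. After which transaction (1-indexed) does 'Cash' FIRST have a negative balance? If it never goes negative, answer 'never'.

Answer: 4

Derivation:
After txn 1: Cash=62
After txn 2: Cash=62
After txn 3: Cash=62
After txn 4: Cash=-248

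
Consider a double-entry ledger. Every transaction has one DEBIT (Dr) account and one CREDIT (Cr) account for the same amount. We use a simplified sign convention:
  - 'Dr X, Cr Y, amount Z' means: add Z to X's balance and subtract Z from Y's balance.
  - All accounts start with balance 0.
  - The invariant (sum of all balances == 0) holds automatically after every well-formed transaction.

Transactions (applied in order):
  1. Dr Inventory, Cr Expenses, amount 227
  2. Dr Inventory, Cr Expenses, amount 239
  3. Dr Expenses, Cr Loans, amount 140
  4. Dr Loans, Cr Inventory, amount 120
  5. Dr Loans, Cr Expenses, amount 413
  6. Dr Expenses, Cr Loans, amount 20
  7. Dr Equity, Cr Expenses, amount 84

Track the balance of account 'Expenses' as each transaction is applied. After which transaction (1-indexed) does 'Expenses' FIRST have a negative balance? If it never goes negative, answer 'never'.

Answer: 1

Derivation:
After txn 1: Expenses=-227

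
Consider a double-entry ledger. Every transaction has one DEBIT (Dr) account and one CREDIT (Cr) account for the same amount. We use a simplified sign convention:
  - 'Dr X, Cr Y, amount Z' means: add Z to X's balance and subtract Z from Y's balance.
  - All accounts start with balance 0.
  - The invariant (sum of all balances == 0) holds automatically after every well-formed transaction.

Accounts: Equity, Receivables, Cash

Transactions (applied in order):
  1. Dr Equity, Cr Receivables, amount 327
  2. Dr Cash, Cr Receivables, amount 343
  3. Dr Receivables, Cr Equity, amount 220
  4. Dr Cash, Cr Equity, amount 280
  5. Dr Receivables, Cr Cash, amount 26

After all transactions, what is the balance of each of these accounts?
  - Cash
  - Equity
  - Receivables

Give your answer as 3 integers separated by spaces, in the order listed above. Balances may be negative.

After txn 1 (Dr Equity, Cr Receivables, amount 327): Equity=327 Receivables=-327
After txn 2 (Dr Cash, Cr Receivables, amount 343): Cash=343 Equity=327 Receivables=-670
After txn 3 (Dr Receivables, Cr Equity, amount 220): Cash=343 Equity=107 Receivables=-450
After txn 4 (Dr Cash, Cr Equity, amount 280): Cash=623 Equity=-173 Receivables=-450
After txn 5 (Dr Receivables, Cr Cash, amount 26): Cash=597 Equity=-173 Receivables=-424

Answer: 597 -173 -424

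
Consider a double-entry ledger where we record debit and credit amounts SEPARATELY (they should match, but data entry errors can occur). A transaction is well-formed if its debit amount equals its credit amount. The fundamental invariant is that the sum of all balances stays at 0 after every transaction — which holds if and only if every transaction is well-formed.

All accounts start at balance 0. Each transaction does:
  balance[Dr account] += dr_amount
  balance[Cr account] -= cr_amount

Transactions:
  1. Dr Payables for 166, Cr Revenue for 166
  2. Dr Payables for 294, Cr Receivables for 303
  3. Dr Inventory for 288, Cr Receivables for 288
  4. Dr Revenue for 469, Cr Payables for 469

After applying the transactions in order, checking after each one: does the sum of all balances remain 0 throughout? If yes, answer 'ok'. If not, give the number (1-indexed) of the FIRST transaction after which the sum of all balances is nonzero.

After txn 1: dr=166 cr=166 sum_balances=0
After txn 2: dr=294 cr=303 sum_balances=-9
After txn 3: dr=288 cr=288 sum_balances=-9
After txn 4: dr=469 cr=469 sum_balances=-9

Answer: 2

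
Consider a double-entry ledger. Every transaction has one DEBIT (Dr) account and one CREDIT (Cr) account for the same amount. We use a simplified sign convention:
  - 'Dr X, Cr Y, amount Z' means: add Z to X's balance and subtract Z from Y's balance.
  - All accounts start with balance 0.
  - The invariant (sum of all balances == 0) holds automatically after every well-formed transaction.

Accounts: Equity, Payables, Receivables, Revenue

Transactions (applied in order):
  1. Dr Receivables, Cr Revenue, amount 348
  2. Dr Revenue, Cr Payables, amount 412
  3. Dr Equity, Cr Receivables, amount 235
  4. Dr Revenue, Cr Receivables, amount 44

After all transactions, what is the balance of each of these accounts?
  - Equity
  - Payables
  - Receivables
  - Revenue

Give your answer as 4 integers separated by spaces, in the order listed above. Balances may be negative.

Answer: 235 -412 69 108

Derivation:
After txn 1 (Dr Receivables, Cr Revenue, amount 348): Receivables=348 Revenue=-348
After txn 2 (Dr Revenue, Cr Payables, amount 412): Payables=-412 Receivables=348 Revenue=64
After txn 3 (Dr Equity, Cr Receivables, amount 235): Equity=235 Payables=-412 Receivables=113 Revenue=64
After txn 4 (Dr Revenue, Cr Receivables, amount 44): Equity=235 Payables=-412 Receivables=69 Revenue=108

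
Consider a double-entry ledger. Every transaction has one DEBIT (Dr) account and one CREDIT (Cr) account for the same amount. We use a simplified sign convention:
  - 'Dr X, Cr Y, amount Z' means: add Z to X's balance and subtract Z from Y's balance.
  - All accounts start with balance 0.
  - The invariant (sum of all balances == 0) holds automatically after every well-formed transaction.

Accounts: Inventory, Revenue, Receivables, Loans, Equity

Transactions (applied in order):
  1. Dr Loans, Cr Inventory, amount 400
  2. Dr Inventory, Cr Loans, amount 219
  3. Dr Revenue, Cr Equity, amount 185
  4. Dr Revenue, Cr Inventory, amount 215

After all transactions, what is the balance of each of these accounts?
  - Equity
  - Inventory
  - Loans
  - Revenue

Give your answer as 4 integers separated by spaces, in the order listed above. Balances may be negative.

After txn 1 (Dr Loans, Cr Inventory, amount 400): Inventory=-400 Loans=400
After txn 2 (Dr Inventory, Cr Loans, amount 219): Inventory=-181 Loans=181
After txn 3 (Dr Revenue, Cr Equity, amount 185): Equity=-185 Inventory=-181 Loans=181 Revenue=185
After txn 4 (Dr Revenue, Cr Inventory, amount 215): Equity=-185 Inventory=-396 Loans=181 Revenue=400

Answer: -185 -396 181 400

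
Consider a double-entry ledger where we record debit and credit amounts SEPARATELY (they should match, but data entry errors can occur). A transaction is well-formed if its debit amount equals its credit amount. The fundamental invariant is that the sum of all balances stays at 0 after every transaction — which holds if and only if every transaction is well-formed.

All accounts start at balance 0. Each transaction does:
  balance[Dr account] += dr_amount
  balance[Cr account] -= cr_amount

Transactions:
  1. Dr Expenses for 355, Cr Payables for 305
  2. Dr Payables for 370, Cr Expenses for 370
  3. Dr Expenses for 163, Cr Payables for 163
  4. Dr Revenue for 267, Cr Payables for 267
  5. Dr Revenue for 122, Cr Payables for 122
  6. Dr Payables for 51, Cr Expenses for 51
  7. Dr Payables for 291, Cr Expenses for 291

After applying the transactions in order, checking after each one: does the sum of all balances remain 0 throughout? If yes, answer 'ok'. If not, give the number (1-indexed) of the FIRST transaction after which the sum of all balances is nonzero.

Answer: 1

Derivation:
After txn 1: dr=355 cr=305 sum_balances=50
After txn 2: dr=370 cr=370 sum_balances=50
After txn 3: dr=163 cr=163 sum_balances=50
After txn 4: dr=267 cr=267 sum_balances=50
After txn 5: dr=122 cr=122 sum_balances=50
After txn 6: dr=51 cr=51 sum_balances=50
After txn 7: dr=291 cr=291 sum_balances=50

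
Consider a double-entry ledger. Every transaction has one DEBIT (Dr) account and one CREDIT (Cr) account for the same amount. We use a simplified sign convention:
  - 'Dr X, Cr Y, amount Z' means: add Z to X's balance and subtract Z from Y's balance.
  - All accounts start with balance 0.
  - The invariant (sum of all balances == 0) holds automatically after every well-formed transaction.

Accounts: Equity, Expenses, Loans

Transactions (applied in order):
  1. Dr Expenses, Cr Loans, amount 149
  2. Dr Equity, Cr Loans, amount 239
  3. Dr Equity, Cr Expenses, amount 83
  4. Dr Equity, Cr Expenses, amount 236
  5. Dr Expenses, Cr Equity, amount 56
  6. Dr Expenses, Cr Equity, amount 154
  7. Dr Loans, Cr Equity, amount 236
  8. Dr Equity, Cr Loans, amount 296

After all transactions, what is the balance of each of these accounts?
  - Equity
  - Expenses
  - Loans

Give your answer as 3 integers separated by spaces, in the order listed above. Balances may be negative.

Answer: 408 40 -448

Derivation:
After txn 1 (Dr Expenses, Cr Loans, amount 149): Expenses=149 Loans=-149
After txn 2 (Dr Equity, Cr Loans, amount 239): Equity=239 Expenses=149 Loans=-388
After txn 3 (Dr Equity, Cr Expenses, amount 83): Equity=322 Expenses=66 Loans=-388
After txn 4 (Dr Equity, Cr Expenses, amount 236): Equity=558 Expenses=-170 Loans=-388
After txn 5 (Dr Expenses, Cr Equity, amount 56): Equity=502 Expenses=-114 Loans=-388
After txn 6 (Dr Expenses, Cr Equity, amount 154): Equity=348 Expenses=40 Loans=-388
After txn 7 (Dr Loans, Cr Equity, amount 236): Equity=112 Expenses=40 Loans=-152
After txn 8 (Dr Equity, Cr Loans, amount 296): Equity=408 Expenses=40 Loans=-448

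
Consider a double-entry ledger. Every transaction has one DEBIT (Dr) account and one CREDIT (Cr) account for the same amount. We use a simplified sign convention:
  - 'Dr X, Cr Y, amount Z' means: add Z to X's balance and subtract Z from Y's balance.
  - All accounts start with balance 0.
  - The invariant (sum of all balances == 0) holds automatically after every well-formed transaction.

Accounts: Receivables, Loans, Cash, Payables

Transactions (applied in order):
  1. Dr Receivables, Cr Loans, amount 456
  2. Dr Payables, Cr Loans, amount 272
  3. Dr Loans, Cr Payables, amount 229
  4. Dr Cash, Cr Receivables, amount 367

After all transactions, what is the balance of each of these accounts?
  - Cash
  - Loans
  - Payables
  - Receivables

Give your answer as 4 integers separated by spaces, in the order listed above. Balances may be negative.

Answer: 367 -499 43 89

Derivation:
After txn 1 (Dr Receivables, Cr Loans, amount 456): Loans=-456 Receivables=456
After txn 2 (Dr Payables, Cr Loans, amount 272): Loans=-728 Payables=272 Receivables=456
After txn 3 (Dr Loans, Cr Payables, amount 229): Loans=-499 Payables=43 Receivables=456
After txn 4 (Dr Cash, Cr Receivables, amount 367): Cash=367 Loans=-499 Payables=43 Receivables=89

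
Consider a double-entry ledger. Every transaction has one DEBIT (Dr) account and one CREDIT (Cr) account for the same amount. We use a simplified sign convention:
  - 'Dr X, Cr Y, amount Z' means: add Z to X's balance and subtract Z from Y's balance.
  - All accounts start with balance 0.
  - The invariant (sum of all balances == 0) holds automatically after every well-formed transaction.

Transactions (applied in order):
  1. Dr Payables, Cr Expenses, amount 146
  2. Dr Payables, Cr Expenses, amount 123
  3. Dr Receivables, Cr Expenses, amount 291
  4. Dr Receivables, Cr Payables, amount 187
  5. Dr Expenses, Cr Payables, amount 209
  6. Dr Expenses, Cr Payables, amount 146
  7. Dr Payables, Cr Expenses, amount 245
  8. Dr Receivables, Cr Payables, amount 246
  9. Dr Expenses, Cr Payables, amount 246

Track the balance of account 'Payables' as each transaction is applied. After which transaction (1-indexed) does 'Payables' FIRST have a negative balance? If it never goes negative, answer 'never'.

After txn 1: Payables=146
After txn 2: Payables=269
After txn 3: Payables=269
After txn 4: Payables=82
After txn 5: Payables=-127

Answer: 5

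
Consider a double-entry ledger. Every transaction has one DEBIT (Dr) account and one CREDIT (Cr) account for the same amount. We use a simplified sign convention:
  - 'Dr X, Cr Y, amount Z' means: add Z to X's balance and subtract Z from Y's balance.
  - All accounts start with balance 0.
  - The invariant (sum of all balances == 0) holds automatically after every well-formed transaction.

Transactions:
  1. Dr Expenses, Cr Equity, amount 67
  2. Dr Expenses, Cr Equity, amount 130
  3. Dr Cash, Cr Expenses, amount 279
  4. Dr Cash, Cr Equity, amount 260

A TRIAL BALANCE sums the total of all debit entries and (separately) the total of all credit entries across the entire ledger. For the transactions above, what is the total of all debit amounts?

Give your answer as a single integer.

Answer: 736

Derivation:
Txn 1: debit+=67
Txn 2: debit+=130
Txn 3: debit+=279
Txn 4: debit+=260
Total debits = 736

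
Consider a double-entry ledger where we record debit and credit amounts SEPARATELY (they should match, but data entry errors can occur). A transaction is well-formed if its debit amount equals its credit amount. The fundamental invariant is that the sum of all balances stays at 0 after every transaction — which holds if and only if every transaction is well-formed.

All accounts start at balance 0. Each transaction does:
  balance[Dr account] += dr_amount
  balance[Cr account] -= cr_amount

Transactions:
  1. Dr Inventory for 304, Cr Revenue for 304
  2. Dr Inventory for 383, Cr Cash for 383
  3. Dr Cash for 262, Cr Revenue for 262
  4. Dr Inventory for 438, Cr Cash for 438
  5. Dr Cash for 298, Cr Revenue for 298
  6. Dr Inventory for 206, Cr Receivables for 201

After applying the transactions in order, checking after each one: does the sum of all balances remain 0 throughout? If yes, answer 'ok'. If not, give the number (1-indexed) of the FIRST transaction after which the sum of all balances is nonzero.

After txn 1: dr=304 cr=304 sum_balances=0
After txn 2: dr=383 cr=383 sum_balances=0
After txn 3: dr=262 cr=262 sum_balances=0
After txn 4: dr=438 cr=438 sum_balances=0
After txn 5: dr=298 cr=298 sum_balances=0
After txn 6: dr=206 cr=201 sum_balances=5

Answer: 6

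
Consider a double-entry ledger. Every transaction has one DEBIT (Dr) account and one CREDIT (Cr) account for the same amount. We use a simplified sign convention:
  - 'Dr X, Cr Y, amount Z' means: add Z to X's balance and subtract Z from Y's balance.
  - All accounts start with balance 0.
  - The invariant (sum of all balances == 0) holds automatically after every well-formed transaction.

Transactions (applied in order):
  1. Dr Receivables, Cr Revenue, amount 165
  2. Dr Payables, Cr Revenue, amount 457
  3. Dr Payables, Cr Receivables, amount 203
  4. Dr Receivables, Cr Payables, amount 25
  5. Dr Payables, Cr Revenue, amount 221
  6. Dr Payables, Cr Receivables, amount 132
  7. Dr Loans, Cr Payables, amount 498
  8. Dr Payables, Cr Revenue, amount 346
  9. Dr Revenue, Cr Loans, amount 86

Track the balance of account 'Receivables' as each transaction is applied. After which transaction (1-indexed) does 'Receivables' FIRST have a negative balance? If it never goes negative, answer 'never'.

After txn 1: Receivables=165
After txn 2: Receivables=165
After txn 3: Receivables=-38

Answer: 3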